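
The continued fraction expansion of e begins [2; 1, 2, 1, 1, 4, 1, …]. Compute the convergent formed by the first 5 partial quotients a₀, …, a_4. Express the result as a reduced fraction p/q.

Build up convergents one term at a time:
a_0 = 2: 2/1
a_1 = 1: 3/1
a_2 = 2: 8/3
a_3 = 1: 11/4
a_4 = 1: 19/7

19/7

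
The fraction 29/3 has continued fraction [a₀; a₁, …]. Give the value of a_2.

⌊29/3⌋ = 9, remainder 2
⌊3/2⌋ = 1, remainder 1
⌊2/1⌋ = 2, remainder 0

2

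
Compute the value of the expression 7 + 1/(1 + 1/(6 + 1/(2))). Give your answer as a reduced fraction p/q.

Compute successive convergents:
a_0 = 7: 7/1
a_1 = 1: 8/1
a_2 = 6: 55/7
a_3 = 2: 118/15

118/15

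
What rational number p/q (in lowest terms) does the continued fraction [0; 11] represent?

Build up convergents one term at a time:
a_0 = 0: 0/1
a_1 = 11: 1/11

1/11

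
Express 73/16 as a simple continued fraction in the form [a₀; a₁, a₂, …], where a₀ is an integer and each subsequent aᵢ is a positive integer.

[4; 1, 1, 3, 2]

⌊73/16⌋ = 4, remainder 9
⌊16/9⌋ = 1, remainder 7
⌊9/7⌋ = 1, remainder 2
⌊7/2⌋ = 3, remainder 1
⌊2/1⌋ = 2, remainder 0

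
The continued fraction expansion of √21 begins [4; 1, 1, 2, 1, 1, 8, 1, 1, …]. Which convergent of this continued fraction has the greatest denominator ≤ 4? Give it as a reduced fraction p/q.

a_0 = 4: 4/1  (≤ bound)
a_1 = 1: 5/1  (≤ bound)
a_2 = 1: 9/2  (≤ bound)
a_3 = 2: 23/5  (> 4, stop)

9/2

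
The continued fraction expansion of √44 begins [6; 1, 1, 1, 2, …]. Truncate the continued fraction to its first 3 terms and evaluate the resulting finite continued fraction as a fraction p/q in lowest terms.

Start with 1.
1 + 1/(1/1) = 1 + 1/1 = 2/1
6 + 1/(2/1) = 6 + 1/2 = 13/2

13/2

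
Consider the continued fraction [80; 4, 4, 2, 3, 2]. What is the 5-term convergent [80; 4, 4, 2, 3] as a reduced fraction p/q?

10511/131

a_0 = 80: 80/1
a_1 = 4: 321/4
a_2 = 4: 1364/17
a_3 = 2: 3049/38
a_4 = 3: 10511/131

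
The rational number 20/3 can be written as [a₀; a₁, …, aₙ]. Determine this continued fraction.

[6; 1, 2]

20 = 6·3 + 2, so a_0 = 6
3 = 1·2 + 1, so a_1 = 1
2 = 2·1 + 0, so a_2 = 2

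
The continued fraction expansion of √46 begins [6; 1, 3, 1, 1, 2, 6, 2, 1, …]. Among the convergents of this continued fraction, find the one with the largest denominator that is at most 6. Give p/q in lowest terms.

List convergents until the denominator exceeds the bound:
a_0 = 6: 6/1  (≤ bound)
a_1 = 1: 7/1  (≤ bound)
a_2 = 3: 27/4  (≤ bound)
a_3 = 1: 34/5  (≤ bound)
a_4 = 1: 61/9  (> 6, stop)

34/5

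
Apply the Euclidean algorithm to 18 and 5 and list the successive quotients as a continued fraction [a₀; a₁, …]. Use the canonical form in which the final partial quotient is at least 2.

[3; 1, 1, 2]

18 = 3·5 + 3, so a_0 = 3
5 = 1·3 + 2, so a_1 = 1
3 = 1·2 + 1, so a_2 = 1
2 = 2·1 + 0, so a_3 = 2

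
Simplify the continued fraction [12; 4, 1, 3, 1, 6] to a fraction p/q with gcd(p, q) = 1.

1990/163

Collapse the nested fraction from the inside out:
Start with 6.
1 + 1/(6/1) = 1 + 1/6 = 7/6
3 + 1/(7/6) = 3 + 6/7 = 27/7
1 + 1/(27/7) = 1 + 7/27 = 34/27
4 + 1/(34/27) = 4 + 27/34 = 163/34
12 + 1/(163/34) = 12 + 34/163 = 1990/163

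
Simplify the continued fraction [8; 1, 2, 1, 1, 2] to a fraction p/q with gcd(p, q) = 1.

157/18

Start with 2.
1 + 1/(2/1) = 1 + 1/2 = 3/2
1 + 1/(3/2) = 1 + 2/3 = 5/3
2 + 1/(5/3) = 2 + 3/5 = 13/5
1 + 1/(13/5) = 1 + 5/13 = 18/13
8 + 1/(18/13) = 8 + 13/18 = 157/18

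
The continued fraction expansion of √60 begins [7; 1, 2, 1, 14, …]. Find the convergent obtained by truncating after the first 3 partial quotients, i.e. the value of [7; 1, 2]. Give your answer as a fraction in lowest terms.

Starting at the tail and folding back:
Start with 2.
1 + 1/(2/1) = 1 + 1/2 = 3/2
7 + 1/(3/2) = 7 + 2/3 = 23/3

23/3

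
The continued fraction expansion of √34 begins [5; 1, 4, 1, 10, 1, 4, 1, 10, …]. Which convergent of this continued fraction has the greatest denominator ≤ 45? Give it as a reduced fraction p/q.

List convergents until the denominator exceeds the bound:
a_0 = 5: 5/1  (≤ bound)
a_1 = 1: 6/1  (≤ bound)
a_2 = 4: 29/5  (≤ bound)
a_3 = 1: 35/6  (≤ bound)
a_4 = 10: 379/65  (> 45, stop)

35/6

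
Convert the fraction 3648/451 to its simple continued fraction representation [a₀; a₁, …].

Run the Euclidean algorithm, recording each quotient:
⌊3648/451⌋ = 8, remainder 40
⌊451/40⌋ = 11, remainder 11
⌊40/11⌋ = 3, remainder 7
⌊11/7⌋ = 1, remainder 4
⌊7/4⌋ = 1, remainder 3
⌊4/3⌋ = 1, remainder 1
⌊3/1⌋ = 3, remainder 0

[8; 11, 3, 1, 1, 1, 3]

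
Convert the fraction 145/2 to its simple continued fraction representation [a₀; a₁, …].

145 ÷ 2 → quotient 72, remainder 1
2 ÷ 1 → quotient 2, remainder 0

[72; 2]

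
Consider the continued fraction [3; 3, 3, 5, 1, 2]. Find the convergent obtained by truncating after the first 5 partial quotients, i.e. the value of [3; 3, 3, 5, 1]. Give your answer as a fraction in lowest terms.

a_0 = 3: 3/1
a_1 = 3: 10/3
a_2 = 3: 33/10
a_3 = 5: 175/53
a_4 = 1: 208/63

208/63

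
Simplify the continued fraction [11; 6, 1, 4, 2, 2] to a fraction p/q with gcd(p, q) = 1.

2051/184

a_0 = 11: 11/1
a_1 = 6: 67/6
a_2 = 1: 78/7
a_3 = 4: 379/34
a_4 = 2: 836/75
a_5 = 2: 2051/184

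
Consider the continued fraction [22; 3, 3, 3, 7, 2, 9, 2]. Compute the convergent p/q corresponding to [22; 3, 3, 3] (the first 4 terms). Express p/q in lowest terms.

736/33

Start with 3.
3 + 1/(3/1) = 3 + 1/3 = 10/3
3 + 1/(10/3) = 3 + 3/10 = 33/10
22 + 1/(33/10) = 22 + 10/33 = 736/33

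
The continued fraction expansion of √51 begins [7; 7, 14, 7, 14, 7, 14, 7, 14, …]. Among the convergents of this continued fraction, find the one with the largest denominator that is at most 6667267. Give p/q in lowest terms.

7068593/989801

List convergents until the denominator exceeds the bound:
a_0 = 7: 7/1  (≤ bound)
a_1 = 7: 50/7  (≤ bound)
a_2 = 14: 707/99  (≤ bound)
a_3 = 7: 4999/700  (≤ bound)
a_4 = 14: 70693/9899  (≤ bound)
a_5 = 7: 499850/69993  (≤ bound)
a_6 = 14: 7068593/989801  (≤ bound)
a_7 = 7: 49980001/6998600  (> 6667267, stop)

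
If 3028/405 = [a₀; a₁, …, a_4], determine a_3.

6

3028 = 7·405 + 193, so a_0 = 7
405 = 2·193 + 19, so a_1 = 2
193 = 10·19 + 3, so a_2 = 10
19 = 6·3 + 1, so a_3 = 6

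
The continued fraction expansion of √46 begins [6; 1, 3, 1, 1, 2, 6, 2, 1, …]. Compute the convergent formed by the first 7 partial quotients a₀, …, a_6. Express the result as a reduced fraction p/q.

Work from the innermost term outward:
Start with 6.
2 + 1/(6/1) = 2 + 1/6 = 13/6
1 + 1/(13/6) = 1 + 6/13 = 19/13
1 + 1/(19/13) = 1 + 13/19 = 32/19
3 + 1/(32/19) = 3 + 19/32 = 115/32
1 + 1/(115/32) = 1 + 32/115 = 147/115
6 + 1/(147/115) = 6 + 115/147 = 997/147

997/147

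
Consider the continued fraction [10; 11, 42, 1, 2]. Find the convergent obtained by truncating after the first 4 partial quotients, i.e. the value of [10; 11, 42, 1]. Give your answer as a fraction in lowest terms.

4783/474

Collapse the nested fraction from the inside out:
Start with 1.
42 + 1/(1/1) = 42 + 1/1 = 43/1
11 + 1/(43/1) = 11 + 1/43 = 474/43
10 + 1/(474/43) = 10 + 43/474 = 4783/474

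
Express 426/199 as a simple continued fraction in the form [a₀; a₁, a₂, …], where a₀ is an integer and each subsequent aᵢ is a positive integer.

[2; 7, 9, 3]

426 ÷ 199 → quotient 2, remainder 28
199 ÷ 28 → quotient 7, remainder 3
28 ÷ 3 → quotient 9, remainder 1
3 ÷ 1 → quotient 3, remainder 0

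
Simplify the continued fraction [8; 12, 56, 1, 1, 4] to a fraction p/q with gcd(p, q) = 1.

Use the convergent recurrence hₖ = aₖ·hₖ₋₁ + hₖ₋₂ (and likewise for the denominators kₖ):
a_0 = 8: 8/1
a_1 = 12: 97/12
a_2 = 56: 5440/673
a_3 = 1: 5537/685
a_4 = 1: 10977/1358
a_5 = 4: 49445/6117

49445/6117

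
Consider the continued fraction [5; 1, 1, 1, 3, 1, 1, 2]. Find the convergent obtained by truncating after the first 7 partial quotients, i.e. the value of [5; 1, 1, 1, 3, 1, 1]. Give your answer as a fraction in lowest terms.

141/25

Build up convergents one term at a time:
a_0 = 5: 5/1
a_1 = 1: 6/1
a_2 = 1: 11/2
a_3 = 1: 17/3
a_4 = 3: 62/11
a_5 = 1: 79/14
a_6 = 1: 141/25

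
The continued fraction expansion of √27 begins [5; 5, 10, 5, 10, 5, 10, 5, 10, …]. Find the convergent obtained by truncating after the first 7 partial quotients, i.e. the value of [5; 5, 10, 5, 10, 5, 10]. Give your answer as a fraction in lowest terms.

716035/137801

Start with 10.
5 + 1/(10/1) = 5 + 1/10 = 51/10
10 + 1/(51/10) = 10 + 10/51 = 520/51
5 + 1/(520/51) = 5 + 51/520 = 2651/520
10 + 1/(2651/520) = 10 + 520/2651 = 27030/2651
5 + 1/(27030/2651) = 5 + 2651/27030 = 137801/27030
5 + 1/(137801/27030) = 5 + 27030/137801 = 716035/137801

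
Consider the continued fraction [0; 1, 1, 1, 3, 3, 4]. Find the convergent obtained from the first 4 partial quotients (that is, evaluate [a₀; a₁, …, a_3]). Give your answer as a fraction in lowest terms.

2/3

Build up convergents one term at a time:
a_0 = 0: 0/1
a_1 = 1: 1/1
a_2 = 1: 1/2
a_3 = 1: 2/3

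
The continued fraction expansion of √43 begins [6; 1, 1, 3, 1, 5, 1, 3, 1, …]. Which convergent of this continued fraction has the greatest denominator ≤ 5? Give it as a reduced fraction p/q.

13/2

a_0 = 6: 6/1  (≤ bound)
a_1 = 1: 7/1  (≤ bound)
a_2 = 1: 13/2  (≤ bound)
a_3 = 3: 46/7  (> 5, stop)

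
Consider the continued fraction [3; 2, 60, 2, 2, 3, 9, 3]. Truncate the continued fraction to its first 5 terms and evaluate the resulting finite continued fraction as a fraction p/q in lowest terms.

2129/609

Start with 2.
2 + 1/(2/1) = 2 + 1/2 = 5/2
60 + 1/(5/2) = 60 + 2/5 = 302/5
2 + 1/(302/5) = 2 + 5/302 = 609/302
3 + 1/(609/302) = 3 + 302/609 = 2129/609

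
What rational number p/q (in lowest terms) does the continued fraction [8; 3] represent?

25/3

Work from the innermost term outward:
Start with 3.
8 + 1/(3/1) = 8 + 1/3 = 25/3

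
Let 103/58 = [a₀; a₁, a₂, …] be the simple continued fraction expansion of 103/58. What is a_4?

6

103 ÷ 58 → quotient 1, remainder 45
58 ÷ 45 → quotient 1, remainder 13
45 ÷ 13 → quotient 3, remainder 6
13 ÷ 6 → quotient 2, remainder 1
6 ÷ 1 → quotient 6, remainder 0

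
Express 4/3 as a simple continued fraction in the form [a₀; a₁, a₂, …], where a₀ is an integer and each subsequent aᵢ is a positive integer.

[1; 3]

4 ÷ 3 → quotient 1, remainder 1
3 ÷ 1 → quotient 3, remainder 0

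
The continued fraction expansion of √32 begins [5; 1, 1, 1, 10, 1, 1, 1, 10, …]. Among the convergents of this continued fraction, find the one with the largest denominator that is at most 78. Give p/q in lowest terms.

379/67

List convergents until the denominator exceeds the bound:
a_0 = 5: 5/1  (≤ bound)
a_1 = 1: 6/1  (≤ bound)
a_2 = 1: 11/2  (≤ bound)
a_3 = 1: 17/3  (≤ bound)
a_4 = 10: 181/32  (≤ bound)
a_5 = 1: 198/35  (≤ bound)
a_6 = 1: 379/67  (≤ bound)
a_7 = 1: 577/102  (> 78, stop)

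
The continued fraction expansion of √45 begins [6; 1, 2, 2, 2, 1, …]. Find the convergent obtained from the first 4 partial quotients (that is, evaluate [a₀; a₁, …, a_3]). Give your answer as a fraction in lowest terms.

47/7

Compute successive convergents:
a_0 = 6: 6/1
a_1 = 1: 7/1
a_2 = 2: 20/3
a_3 = 2: 47/7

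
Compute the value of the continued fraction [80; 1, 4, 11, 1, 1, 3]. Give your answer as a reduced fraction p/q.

Start with 3.
1 + 1/(3/1) = 1 + 1/3 = 4/3
1 + 1/(4/3) = 1 + 3/4 = 7/4
11 + 1/(7/4) = 11 + 4/7 = 81/7
4 + 1/(81/7) = 4 + 7/81 = 331/81
1 + 1/(331/81) = 1 + 81/331 = 412/331
80 + 1/(412/331) = 80 + 331/412 = 33291/412

33291/412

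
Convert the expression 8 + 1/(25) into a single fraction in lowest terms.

Build up convergents one term at a time:
a_0 = 8: 8/1
a_1 = 25: 201/25

201/25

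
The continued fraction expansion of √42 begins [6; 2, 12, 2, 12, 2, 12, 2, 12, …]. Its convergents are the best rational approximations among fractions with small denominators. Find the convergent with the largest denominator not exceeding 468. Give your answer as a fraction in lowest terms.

a_0 = 6: 6/1  (≤ bound)
a_1 = 2: 13/2  (≤ bound)
a_2 = 12: 162/25  (≤ bound)
a_3 = 2: 337/52  (≤ bound)
a_4 = 12: 4206/649  (> 468, stop)

337/52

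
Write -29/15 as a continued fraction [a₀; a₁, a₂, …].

-29 = -2·15 + 1, so a_0 = -2
15 = 15·1 + 0, so a_1 = 15

[-2; 15]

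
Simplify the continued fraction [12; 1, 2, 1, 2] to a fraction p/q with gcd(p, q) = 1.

140/11

Build up convergents one term at a time:
a_0 = 12: 12/1
a_1 = 1: 13/1
a_2 = 2: 38/3
a_3 = 1: 51/4
a_4 = 2: 140/11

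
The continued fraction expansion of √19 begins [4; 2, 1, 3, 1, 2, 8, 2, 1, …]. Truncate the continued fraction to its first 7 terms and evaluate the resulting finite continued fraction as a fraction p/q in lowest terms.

1421/326

Start with 8.
2 + 1/(8/1) = 2 + 1/8 = 17/8
1 + 1/(17/8) = 1 + 8/17 = 25/17
3 + 1/(25/17) = 3 + 17/25 = 92/25
1 + 1/(92/25) = 1 + 25/92 = 117/92
2 + 1/(117/92) = 2 + 92/117 = 326/117
4 + 1/(326/117) = 4 + 117/326 = 1421/326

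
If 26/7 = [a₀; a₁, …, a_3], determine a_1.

1

Repeatedly divide and take the remainder:
26 = 3·7 + 5, so a_0 = 3
7 = 1·5 + 2, so a_1 = 1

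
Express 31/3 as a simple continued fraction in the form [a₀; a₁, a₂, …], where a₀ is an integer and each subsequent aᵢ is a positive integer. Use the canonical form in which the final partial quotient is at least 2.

[10; 3]

Run the Euclidean algorithm, recording each quotient:
31 ÷ 3 → quotient 10, remainder 1
3 ÷ 1 → quotient 3, remainder 0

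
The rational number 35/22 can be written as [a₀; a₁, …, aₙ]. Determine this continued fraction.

⌊35/22⌋ = 1, remainder 13
⌊22/13⌋ = 1, remainder 9
⌊13/9⌋ = 1, remainder 4
⌊9/4⌋ = 2, remainder 1
⌊4/1⌋ = 4, remainder 0

[1; 1, 1, 2, 4]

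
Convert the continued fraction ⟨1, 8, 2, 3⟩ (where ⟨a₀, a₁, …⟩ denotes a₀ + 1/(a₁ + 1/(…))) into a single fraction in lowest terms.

66/59

Work from the innermost term outward:
Start with 3.
2 + 1/(3/1) = 2 + 1/3 = 7/3
8 + 1/(7/3) = 8 + 3/7 = 59/7
1 + 1/(59/7) = 1 + 7/59 = 66/59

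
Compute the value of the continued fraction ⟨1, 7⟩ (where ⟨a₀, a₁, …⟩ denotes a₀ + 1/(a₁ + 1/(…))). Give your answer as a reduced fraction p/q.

a_0 = 1: 1/1
a_1 = 7: 8/7

8/7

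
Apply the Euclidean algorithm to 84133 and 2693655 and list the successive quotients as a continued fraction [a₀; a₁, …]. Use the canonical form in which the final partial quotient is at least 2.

[0; 32, 60, 7, 4, 48]

⌊84133/2693655⌋ = 0, remainder 84133
⌊2693655/84133⌋ = 32, remainder 1399
⌊84133/1399⌋ = 60, remainder 193
⌊1399/193⌋ = 7, remainder 48
⌊193/48⌋ = 4, remainder 1
⌊48/1⌋ = 48, remainder 0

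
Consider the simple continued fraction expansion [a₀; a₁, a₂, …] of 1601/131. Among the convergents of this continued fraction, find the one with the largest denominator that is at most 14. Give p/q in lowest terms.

110/9

a_0 = 12: 12/1  (≤ bound)
a_1 = 4: 49/4  (≤ bound)
a_2 = 1: 61/5  (≤ bound)
a_3 = 1: 110/9  (≤ bound)
a_4 = 14: 1601/131  (> 14, stop)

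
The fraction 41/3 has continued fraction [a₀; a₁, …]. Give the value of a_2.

2

⌊41/3⌋ = 13, remainder 2
⌊3/2⌋ = 1, remainder 1
⌊2/1⌋ = 2, remainder 0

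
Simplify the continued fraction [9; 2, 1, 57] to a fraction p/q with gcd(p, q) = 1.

1615/173

Start with 57.
1 + 1/(57/1) = 1 + 1/57 = 58/57
2 + 1/(58/57) = 2 + 57/58 = 173/58
9 + 1/(173/58) = 9 + 58/173 = 1615/173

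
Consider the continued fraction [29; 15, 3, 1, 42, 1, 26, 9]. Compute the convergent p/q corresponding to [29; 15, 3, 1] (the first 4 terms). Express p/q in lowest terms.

1773/61

Collapse the nested fraction from the inside out:
Start with 1.
3 + 1/(1/1) = 3 + 1/1 = 4/1
15 + 1/(4/1) = 15 + 1/4 = 61/4
29 + 1/(61/4) = 29 + 4/61 = 1773/61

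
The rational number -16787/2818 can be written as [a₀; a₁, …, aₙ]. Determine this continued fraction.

⌊-16787/2818⌋ = -6, remainder 121
⌊2818/121⌋ = 23, remainder 35
⌊121/35⌋ = 3, remainder 16
⌊35/16⌋ = 2, remainder 3
⌊16/3⌋ = 5, remainder 1
⌊3/1⌋ = 3, remainder 0

[-6; 23, 3, 2, 5, 3]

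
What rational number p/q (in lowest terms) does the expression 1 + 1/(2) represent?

Start with 2.
1 + 1/(2/1) = 1 + 1/2 = 3/2

3/2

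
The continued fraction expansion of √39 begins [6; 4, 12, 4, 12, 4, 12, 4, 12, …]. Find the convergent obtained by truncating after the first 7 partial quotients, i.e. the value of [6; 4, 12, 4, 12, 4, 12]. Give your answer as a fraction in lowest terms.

764394/122401

Start with 12.
4 + 1/(12/1) = 4 + 1/12 = 49/12
12 + 1/(49/12) = 12 + 12/49 = 600/49
4 + 1/(600/49) = 4 + 49/600 = 2449/600
12 + 1/(2449/600) = 12 + 600/2449 = 29988/2449
4 + 1/(29988/2449) = 4 + 2449/29988 = 122401/29988
6 + 1/(122401/29988) = 6 + 29988/122401 = 764394/122401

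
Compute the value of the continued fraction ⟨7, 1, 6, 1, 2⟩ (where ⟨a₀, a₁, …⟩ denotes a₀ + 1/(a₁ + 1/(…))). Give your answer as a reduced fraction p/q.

Start with 2.
1 + 1/(2/1) = 1 + 1/2 = 3/2
6 + 1/(3/2) = 6 + 2/3 = 20/3
1 + 1/(20/3) = 1 + 3/20 = 23/20
7 + 1/(23/20) = 7 + 20/23 = 181/23

181/23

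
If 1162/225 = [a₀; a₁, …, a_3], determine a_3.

⌊1162/225⌋ = 5, remainder 37
⌊225/37⌋ = 6, remainder 3
⌊37/3⌋ = 12, remainder 1
⌊3/1⌋ = 3, remainder 0

3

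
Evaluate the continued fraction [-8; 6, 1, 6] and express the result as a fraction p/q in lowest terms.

Starting at the tail and folding back:
Start with 6.
1 + 1/(6/1) = 1 + 1/6 = 7/6
6 + 1/(7/6) = 6 + 6/7 = 48/7
-8 + 1/(48/7) = -8 + 7/48 = -377/48

-377/48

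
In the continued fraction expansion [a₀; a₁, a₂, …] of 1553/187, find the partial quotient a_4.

1

1553 = 8·187 + 57, so a_0 = 8
187 = 3·57 + 16, so a_1 = 3
57 = 3·16 + 9, so a_2 = 3
16 = 1·9 + 7, so a_3 = 1
9 = 1·7 + 2, so a_4 = 1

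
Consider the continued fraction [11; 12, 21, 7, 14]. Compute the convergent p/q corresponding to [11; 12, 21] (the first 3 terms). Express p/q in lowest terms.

2804/253

Work from the innermost term outward:
Start with 21.
12 + 1/(21/1) = 12 + 1/21 = 253/21
11 + 1/(253/21) = 11 + 21/253 = 2804/253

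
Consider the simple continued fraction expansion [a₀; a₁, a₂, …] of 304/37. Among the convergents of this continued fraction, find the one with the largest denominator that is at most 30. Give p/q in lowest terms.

List convergents until the denominator exceeds the bound:
a_0 = 8: 8/1  (≤ bound)
a_1 = 4: 33/4  (≤ bound)
a_2 = 1: 41/5  (≤ bound)
a_3 = 1: 74/9  (≤ bound)
a_4 = 1: 115/14  (≤ bound)
a_5 = 2: 304/37  (> 30, stop)

115/14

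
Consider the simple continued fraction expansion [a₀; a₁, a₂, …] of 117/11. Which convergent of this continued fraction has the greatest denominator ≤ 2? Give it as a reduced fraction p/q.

21/2

a_0 = 10: 10/1  (≤ bound)
a_1 = 1: 11/1  (≤ bound)
a_2 = 1: 21/2  (≤ bound)
a_3 = 1: 32/3  (> 2, stop)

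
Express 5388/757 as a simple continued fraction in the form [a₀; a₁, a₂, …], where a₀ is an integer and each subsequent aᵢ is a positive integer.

[7; 8, 1, 1, 44]

Run the Euclidean algorithm, recording each quotient:
⌊5388/757⌋ = 7, remainder 89
⌊757/89⌋ = 8, remainder 45
⌊89/45⌋ = 1, remainder 44
⌊45/44⌋ = 1, remainder 1
⌊44/1⌋ = 44, remainder 0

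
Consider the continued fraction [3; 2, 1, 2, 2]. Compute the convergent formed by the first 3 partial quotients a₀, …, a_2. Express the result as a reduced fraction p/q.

10/3

a_0 = 3: 3/1
a_1 = 2: 7/2
a_2 = 1: 10/3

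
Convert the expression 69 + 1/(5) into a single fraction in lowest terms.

Start with 5.
69 + 1/(5/1) = 69 + 1/5 = 346/5

346/5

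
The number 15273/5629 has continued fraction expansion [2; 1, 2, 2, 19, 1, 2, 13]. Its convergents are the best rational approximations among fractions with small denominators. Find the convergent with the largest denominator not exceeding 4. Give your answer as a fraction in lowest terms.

a_0 = 2: 2/1  (≤ bound)
a_1 = 1: 3/1  (≤ bound)
a_2 = 2: 8/3  (≤ bound)
a_3 = 2: 19/7  (> 4, stop)

8/3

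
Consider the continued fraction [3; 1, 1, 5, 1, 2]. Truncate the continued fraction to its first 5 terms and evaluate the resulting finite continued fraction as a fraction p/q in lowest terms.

a_0 = 3: 3/1
a_1 = 1: 4/1
a_2 = 1: 7/2
a_3 = 5: 39/11
a_4 = 1: 46/13

46/13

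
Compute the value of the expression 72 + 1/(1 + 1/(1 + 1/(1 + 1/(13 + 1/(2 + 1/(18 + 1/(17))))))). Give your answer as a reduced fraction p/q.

1946675/26792

Start with 17.
18 + 1/(17/1) = 18 + 1/17 = 307/17
2 + 1/(307/17) = 2 + 17/307 = 631/307
13 + 1/(631/307) = 13 + 307/631 = 8510/631
1 + 1/(8510/631) = 1 + 631/8510 = 9141/8510
1 + 1/(9141/8510) = 1 + 8510/9141 = 17651/9141
1 + 1/(17651/9141) = 1 + 9141/17651 = 26792/17651
72 + 1/(26792/17651) = 72 + 17651/26792 = 1946675/26792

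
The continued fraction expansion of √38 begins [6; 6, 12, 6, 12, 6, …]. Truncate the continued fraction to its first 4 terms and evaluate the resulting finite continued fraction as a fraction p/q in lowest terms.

2737/444

Start with 6.
12 + 1/(6/1) = 12 + 1/6 = 73/6
6 + 1/(73/6) = 6 + 6/73 = 444/73
6 + 1/(444/73) = 6 + 73/444 = 2737/444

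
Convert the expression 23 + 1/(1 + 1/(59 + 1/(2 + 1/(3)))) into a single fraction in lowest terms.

a_0 = 23: 23/1
a_1 = 1: 24/1
a_2 = 59: 1439/60
a_3 = 2: 2902/121
a_4 = 3: 10145/423

10145/423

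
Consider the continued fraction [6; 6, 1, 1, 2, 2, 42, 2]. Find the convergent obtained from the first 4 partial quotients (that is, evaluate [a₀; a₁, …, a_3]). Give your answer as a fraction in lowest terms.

80/13

a_0 = 6: 6/1
a_1 = 6: 37/6
a_2 = 1: 43/7
a_3 = 1: 80/13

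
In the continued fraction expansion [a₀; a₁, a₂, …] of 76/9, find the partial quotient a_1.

76 = 8·9 + 4, so a_0 = 8
9 = 2·4 + 1, so a_1 = 2

2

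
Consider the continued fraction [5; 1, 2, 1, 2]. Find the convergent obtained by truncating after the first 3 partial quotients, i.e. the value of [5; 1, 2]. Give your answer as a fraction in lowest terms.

Work from the innermost term outward:
Start with 2.
1 + 1/(2/1) = 1 + 1/2 = 3/2
5 + 1/(3/2) = 5 + 2/3 = 17/3

17/3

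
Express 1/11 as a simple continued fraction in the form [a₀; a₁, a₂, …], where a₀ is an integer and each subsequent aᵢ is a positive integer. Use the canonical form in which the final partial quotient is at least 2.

[0; 11]

Run the Euclidean algorithm, recording each quotient:
1 ÷ 11 → quotient 0, remainder 1
11 ÷ 1 → quotient 11, remainder 0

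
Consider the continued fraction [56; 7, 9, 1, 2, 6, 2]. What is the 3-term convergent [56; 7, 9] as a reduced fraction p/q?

Build up convergents one term at a time:
a_0 = 56: 56/1
a_1 = 7: 393/7
a_2 = 9: 3593/64

3593/64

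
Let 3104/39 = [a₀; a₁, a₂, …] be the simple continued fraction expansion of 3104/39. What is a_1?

Run the Euclidean algorithm, recording each quotient:
⌊3104/39⌋ = 79, remainder 23
⌊39/23⌋ = 1, remainder 16

1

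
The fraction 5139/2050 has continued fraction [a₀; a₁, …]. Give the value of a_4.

9

Run the Euclidean algorithm, recording each quotient:
⌊5139/2050⌋ = 2, remainder 1039
⌊2050/1039⌋ = 1, remainder 1011
⌊1039/1011⌋ = 1, remainder 28
⌊1011/28⌋ = 36, remainder 3
⌊28/3⌋ = 9, remainder 1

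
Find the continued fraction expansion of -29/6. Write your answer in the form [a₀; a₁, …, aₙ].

[-5; 6]

Run the Euclidean algorithm, recording each quotient:
⌊-29/6⌋ = -5, remainder 1
⌊6/1⌋ = 6, remainder 0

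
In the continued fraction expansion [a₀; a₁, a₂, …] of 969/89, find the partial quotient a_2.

7

969 ÷ 89 → quotient 10, remainder 79
89 ÷ 79 → quotient 1, remainder 10
79 ÷ 10 → quotient 7, remainder 9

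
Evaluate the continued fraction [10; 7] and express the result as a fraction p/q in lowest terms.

71/7

Starting at the tail and folding back:
Start with 7.
10 + 1/(7/1) = 10 + 1/7 = 71/7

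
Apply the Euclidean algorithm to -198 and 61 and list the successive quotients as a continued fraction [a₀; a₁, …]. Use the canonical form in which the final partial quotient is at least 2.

⌊-198/61⌋ = -4, remainder 46
⌊61/46⌋ = 1, remainder 15
⌊46/15⌋ = 3, remainder 1
⌊15/1⌋ = 15, remainder 0

[-4; 1, 3, 15]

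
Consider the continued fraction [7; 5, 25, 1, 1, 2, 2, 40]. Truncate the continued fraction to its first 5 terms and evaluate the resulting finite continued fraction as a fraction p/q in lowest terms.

Build up convergents one term at a time:
a_0 = 7: 7/1
a_1 = 5: 36/5
a_2 = 25: 907/126
a_3 = 1: 943/131
a_4 = 1: 1850/257

1850/257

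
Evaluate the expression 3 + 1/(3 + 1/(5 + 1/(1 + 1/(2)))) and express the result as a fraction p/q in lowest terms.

179/54

a_0 = 3: 3/1
a_1 = 3: 10/3
a_2 = 5: 53/16
a_3 = 1: 63/19
a_4 = 2: 179/54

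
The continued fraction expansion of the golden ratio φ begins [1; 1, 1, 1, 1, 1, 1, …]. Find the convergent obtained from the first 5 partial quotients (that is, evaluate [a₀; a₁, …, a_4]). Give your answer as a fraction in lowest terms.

8/5

Start with 1.
1 + 1/(1/1) = 1 + 1/1 = 2/1
1 + 1/(2/1) = 1 + 1/2 = 3/2
1 + 1/(3/2) = 1 + 2/3 = 5/3
1 + 1/(5/3) = 1 + 3/5 = 8/5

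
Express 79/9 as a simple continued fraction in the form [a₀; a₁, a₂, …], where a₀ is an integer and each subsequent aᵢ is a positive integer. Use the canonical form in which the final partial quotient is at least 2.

Apply division with remainder until the remainder is 0:
⌊79/9⌋ = 8, remainder 7
⌊9/7⌋ = 1, remainder 2
⌊7/2⌋ = 3, remainder 1
⌊2/1⌋ = 2, remainder 0

[8; 1, 3, 2]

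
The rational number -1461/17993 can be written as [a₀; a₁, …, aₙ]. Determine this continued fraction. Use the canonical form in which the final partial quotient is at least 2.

Apply division with remainder until the remainder is 0:
-1461 ÷ 17993 → quotient -1, remainder 16532
17993 ÷ 16532 → quotient 1, remainder 1461
16532 ÷ 1461 → quotient 11, remainder 461
1461 ÷ 461 → quotient 3, remainder 78
461 ÷ 78 → quotient 5, remainder 71
78 ÷ 71 → quotient 1, remainder 7
71 ÷ 7 → quotient 10, remainder 1
7 ÷ 1 → quotient 7, remainder 0

[-1; 1, 11, 3, 5, 1, 10, 7]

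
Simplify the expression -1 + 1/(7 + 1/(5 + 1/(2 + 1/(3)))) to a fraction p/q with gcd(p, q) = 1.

-235/273

Start with 3.
2 + 1/(3/1) = 2 + 1/3 = 7/3
5 + 1/(7/3) = 5 + 3/7 = 38/7
7 + 1/(38/7) = 7 + 7/38 = 273/38
-1 + 1/(273/38) = -1 + 38/273 = -235/273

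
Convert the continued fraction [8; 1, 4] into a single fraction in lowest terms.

Build up convergents one term at a time:
a_0 = 8: 8/1
a_1 = 1: 9/1
a_2 = 4: 44/5

44/5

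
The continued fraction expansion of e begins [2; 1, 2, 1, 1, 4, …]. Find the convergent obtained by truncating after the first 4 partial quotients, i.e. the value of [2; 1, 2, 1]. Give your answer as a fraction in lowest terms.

Build up convergents one term at a time:
a_0 = 2: 2/1
a_1 = 1: 3/1
a_2 = 2: 8/3
a_3 = 1: 11/4

11/4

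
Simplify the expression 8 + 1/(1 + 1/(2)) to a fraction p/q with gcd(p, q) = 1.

26/3

a_0 = 8: 8/1
a_1 = 1: 9/1
a_2 = 2: 26/3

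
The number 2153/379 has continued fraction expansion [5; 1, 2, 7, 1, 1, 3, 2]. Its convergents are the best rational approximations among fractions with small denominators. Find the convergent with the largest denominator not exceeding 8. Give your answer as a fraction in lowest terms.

List convergents until the denominator exceeds the bound:
a_0 = 5: 5/1  (≤ bound)
a_1 = 1: 6/1  (≤ bound)
a_2 = 2: 17/3  (≤ bound)
a_3 = 7: 125/22  (> 8, stop)

17/3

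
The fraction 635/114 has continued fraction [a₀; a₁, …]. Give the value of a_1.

⌊635/114⌋ = 5, remainder 65
⌊114/65⌋ = 1, remainder 49

1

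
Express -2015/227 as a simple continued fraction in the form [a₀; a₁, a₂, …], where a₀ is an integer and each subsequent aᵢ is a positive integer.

Run the Euclidean algorithm, recording each quotient:
-2015 ÷ 227 → quotient -9, remainder 28
227 ÷ 28 → quotient 8, remainder 3
28 ÷ 3 → quotient 9, remainder 1
3 ÷ 1 → quotient 3, remainder 0

[-9; 8, 9, 3]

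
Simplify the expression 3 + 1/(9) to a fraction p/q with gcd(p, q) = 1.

Work from the innermost term outward:
Start with 9.
3 + 1/(9/1) = 3 + 1/9 = 28/9

28/9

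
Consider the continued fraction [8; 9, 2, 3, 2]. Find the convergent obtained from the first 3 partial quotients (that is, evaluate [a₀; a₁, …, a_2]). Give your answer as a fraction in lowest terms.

154/19

Use the convergent recurrence hₖ = aₖ·hₖ₋₁ + hₖ₋₂ (and likewise for the denominators kₖ):
a_0 = 8: 8/1
a_1 = 9: 73/9
a_2 = 2: 154/19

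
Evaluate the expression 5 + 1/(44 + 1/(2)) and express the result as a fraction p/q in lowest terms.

Start with 2.
44 + 1/(2/1) = 44 + 1/2 = 89/2
5 + 1/(89/2) = 5 + 2/89 = 447/89

447/89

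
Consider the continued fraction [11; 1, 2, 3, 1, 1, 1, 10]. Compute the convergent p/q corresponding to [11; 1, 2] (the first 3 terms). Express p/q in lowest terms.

Work from the innermost term outward:
Start with 2.
1 + 1/(2/1) = 1 + 1/2 = 3/2
11 + 1/(3/2) = 11 + 2/3 = 35/3

35/3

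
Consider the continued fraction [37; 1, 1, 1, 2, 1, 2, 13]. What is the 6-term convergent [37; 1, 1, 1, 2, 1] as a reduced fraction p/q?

414/11

a_0 = 37: 37/1
a_1 = 1: 38/1
a_2 = 1: 75/2
a_3 = 1: 113/3
a_4 = 2: 301/8
a_5 = 1: 414/11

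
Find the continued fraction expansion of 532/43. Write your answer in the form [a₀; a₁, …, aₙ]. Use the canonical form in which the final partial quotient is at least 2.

[12; 2, 1, 2, 5]

532 ÷ 43 → quotient 12, remainder 16
43 ÷ 16 → quotient 2, remainder 11
16 ÷ 11 → quotient 1, remainder 5
11 ÷ 5 → quotient 2, remainder 1
5 ÷ 1 → quotient 5, remainder 0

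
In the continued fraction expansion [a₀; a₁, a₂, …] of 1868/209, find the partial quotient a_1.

1868 ÷ 209 → quotient 8, remainder 196
209 ÷ 196 → quotient 1, remainder 13

1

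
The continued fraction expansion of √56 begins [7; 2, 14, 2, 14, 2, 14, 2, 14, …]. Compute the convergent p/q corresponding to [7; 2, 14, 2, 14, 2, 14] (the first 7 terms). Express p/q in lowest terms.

194873/26041

a_0 = 7: 7/1
a_1 = 2: 15/2
a_2 = 14: 217/29
a_3 = 2: 449/60
a_4 = 14: 6503/869
a_5 = 2: 13455/1798
a_6 = 14: 194873/26041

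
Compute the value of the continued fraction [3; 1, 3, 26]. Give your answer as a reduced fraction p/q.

394/105

Work from the innermost term outward:
Start with 26.
3 + 1/(26/1) = 3 + 1/26 = 79/26
1 + 1/(79/26) = 1 + 26/79 = 105/79
3 + 1/(105/79) = 3 + 79/105 = 394/105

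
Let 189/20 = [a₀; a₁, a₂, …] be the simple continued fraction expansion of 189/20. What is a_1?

189 ÷ 20 → quotient 9, remainder 9
20 ÷ 9 → quotient 2, remainder 2

2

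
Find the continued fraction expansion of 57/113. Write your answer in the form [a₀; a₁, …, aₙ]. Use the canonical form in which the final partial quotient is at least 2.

[0; 1, 1, 56]

57 = 0·113 + 57, so a_0 = 0
113 = 1·57 + 56, so a_1 = 1
57 = 1·56 + 1, so a_2 = 1
56 = 56·1 + 0, so a_3 = 56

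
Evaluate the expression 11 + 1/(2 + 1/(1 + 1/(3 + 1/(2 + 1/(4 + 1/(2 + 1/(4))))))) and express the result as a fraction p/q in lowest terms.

a_0 = 11: 11/1
a_1 = 2: 23/2
a_2 = 1: 34/3
a_3 = 3: 125/11
a_4 = 2: 284/25
a_5 = 4: 1261/111
a_6 = 2: 2806/247
a_7 = 4: 12485/1099

12485/1099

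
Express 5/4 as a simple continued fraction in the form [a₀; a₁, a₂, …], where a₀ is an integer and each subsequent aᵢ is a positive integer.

⌊5/4⌋ = 1, remainder 1
⌊4/1⌋ = 4, remainder 0

[1; 4]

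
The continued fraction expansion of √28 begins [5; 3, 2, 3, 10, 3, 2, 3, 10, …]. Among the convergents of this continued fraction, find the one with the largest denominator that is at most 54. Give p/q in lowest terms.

127/24

a_0 = 5: 5/1  (≤ bound)
a_1 = 3: 16/3  (≤ bound)
a_2 = 2: 37/7  (≤ bound)
a_3 = 3: 127/24  (≤ bound)
a_4 = 10: 1307/247  (> 54, stop)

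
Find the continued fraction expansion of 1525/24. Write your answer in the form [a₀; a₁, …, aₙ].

1525 ÷ 24 → quotient 63, remainder 13
24 ÷ 13 → quotient 1, remainder 11
13 ÷ 11 → quotient 1, remainder 2
11 ÷ 2 → quotient 5, remainder 1
2 ÷ 1 → quotient 2, remainder 0

[63; 1, 1, 5, 2]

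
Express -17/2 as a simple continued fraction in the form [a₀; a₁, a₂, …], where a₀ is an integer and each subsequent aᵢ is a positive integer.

⌊-17/2⌋ = -9, remainder 1
⌊2/1⌋ = 2, remainder 0

[-9; 2]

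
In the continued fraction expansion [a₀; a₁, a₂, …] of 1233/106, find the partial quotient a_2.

⌊1233/106⌋ = 11, remainder 67
⌊106/67⌋ = 1, remainder 39
⌊67/39⌋ = 1, remainder 28

1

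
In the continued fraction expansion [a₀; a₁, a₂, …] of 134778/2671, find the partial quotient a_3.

1

134778 ÷ 2671 → quotient 50, remainder 1228
2671 ÷ 1228 → quotient 2, remainder 215
1228 ÷ 215 → quotient 5, remainder 153
215 ÷ 153 → quotient 1, remainder 62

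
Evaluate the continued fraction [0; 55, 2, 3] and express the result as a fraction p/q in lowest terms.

Work from the innermost term outward:
Start with 3.
2 + 1/(3/1) = 2 + 1/3 = 7/3
55 + 1/(7/3) = 55 + 3/7 = 388/7
0 + 1/(388/7) = 0 + 7/388 = 7/388

7/388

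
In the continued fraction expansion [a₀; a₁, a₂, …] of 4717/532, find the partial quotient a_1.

4717 = 8·532 + 461, so a_0 = 8
532 = 1·461 + 71, so a_1 = 1

1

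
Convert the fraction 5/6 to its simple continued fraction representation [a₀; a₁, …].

[0; 1, 5]

Apply division with remainder until the remainder is 0:
5 = 0·6 + 5, so a_0 = 0
6 = 1·5 + 1, so a_1 = 1
5 = 5·1 + 0, so a_2 = 5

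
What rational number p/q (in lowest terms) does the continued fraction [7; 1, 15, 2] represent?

262/33

Start with 2.
15 + 1/(2/1) = 15 + 1/2 = 31/2
1 + 1/(31/2) = 1 + 2/31 = 33/31
7 + 1/(33/31) = 7 + 31/33 = 262/33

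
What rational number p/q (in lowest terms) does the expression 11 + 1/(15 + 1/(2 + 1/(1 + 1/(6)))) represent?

3397/307

Compute successive convergents:
a_0 = 11: 11/1
a_1 = 15: 166/15
a_2 = 2: 343/31
a_3 = 1: 509/46
a_4 = 6: 3397/307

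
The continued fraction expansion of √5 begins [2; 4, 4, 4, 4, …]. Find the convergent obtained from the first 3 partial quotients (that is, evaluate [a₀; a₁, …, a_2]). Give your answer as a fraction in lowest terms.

38/17

Build up convergents one term at a time:
a_0 = 2: 2/1
a_1 = 4: 9/4
a_2 = 4: 38/17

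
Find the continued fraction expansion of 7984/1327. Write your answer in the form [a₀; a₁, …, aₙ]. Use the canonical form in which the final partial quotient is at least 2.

Run the Euclidean algorithm, recording each quotient:
7984 = 6·1327 + 22, so a_0 = 6
1327 = 60·22 + 7, so a_1 = 60
22 = 3·7 + 1, so a_2 = 3
7 = 7·1 + 0, so a_3 = 7

[6; 60, 3, 7]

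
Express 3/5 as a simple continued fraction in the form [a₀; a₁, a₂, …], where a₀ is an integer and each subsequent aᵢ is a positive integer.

3 = 0·5 + 3, so a_0 = 0
5 = 1·3 + 2, so a_1 = 1
3 = 1·2 + 1, so a_2 = 1
2 = 2·1 + 0, so a_3 = 2

[0; 1, 1, 2]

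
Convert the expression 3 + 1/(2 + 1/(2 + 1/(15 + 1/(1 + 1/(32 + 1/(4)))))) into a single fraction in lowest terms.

Start with 4.
32 + 1/(4/1) = 32 + 1/4 = 129/4
1 + 1/(129/4) = 1 + 4/129 = 133/129
15 + 1/(133/129) = 15 + 129/133 = 2124/133
2 + 1/(2124/133) = 2 + 133/2124 = 4381/2124
2 + 1/(4381/2124) = 2 + 2124/4381 = 10886/4381
3 + 1/(10886/4381) = 3 + 4381/10886 = 37039/10886

37039/10886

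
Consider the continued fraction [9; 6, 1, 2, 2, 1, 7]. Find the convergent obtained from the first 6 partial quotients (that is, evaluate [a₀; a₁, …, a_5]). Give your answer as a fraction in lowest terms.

613/67

a_0 = 9: 9/1
a_1 = 6: 55/6
a_2 = 1: 64/7
a_3 = 2: 183/20
a_4 = 2: 430/47
a_5 = 1: 613/67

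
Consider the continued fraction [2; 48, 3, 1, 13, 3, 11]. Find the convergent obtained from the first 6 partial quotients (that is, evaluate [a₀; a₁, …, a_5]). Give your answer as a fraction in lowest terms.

Use the convergent recurrence hₖ = aₖ·hₖ₋₁ + hₖ₋₂ (and likewise for the denominators kₖ):
a_0 = 2: 2/1
a_1 = 48: 97/48
a_2 = 3: 293/145
a_3 = 1: 390/193
a_4 = 13: 5363/2654
a_5 = 3: 16479/8155

16479/8155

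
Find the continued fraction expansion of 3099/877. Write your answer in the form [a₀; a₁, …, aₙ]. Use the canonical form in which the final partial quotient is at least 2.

[3; 1, 1, 6, 1, 13, 1, 3]

⌊3099/877⌋ = 3, remainder 468
⌊877/468⌋ = 1, remainder 409
⌊468/409⌋ = 1, remainder 59
⌊409/59⌋ = 6, remainder 55
⌊59/55⌋ = 1, remainder 4
⌊55/4⌋ = 13, remainder 3
⌊4/3⌋ = 1, remainder 1
⌊3/1⌋ = 3, remainder 0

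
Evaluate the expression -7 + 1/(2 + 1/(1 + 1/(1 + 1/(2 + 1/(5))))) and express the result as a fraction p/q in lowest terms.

-463/70

Work from the innermost term outward:
Start with 5.
2 + 1/(5/1) = 2 + 1/5 = 11/5
1 + 1/(11/5) = 1 + 5/11 = 16/11
1 + 1/(16/11) = 1 + 11/16 = 27/16
2 + 1/(27/16) = 2 + 16/27 = 70/27
-7 + 1/(70/27) = -7 + 27/70 = -463/70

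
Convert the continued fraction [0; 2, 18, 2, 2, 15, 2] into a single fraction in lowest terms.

2926/6011

a_0 = 0: 0/1
a_1 = 2: 1/2
a_2 = 18: 18/37
a_3 = 2: 37/76
a_4 = 2: 92/189
a_5 = 15: 1417/2911
a_6 = 2: 2926/6011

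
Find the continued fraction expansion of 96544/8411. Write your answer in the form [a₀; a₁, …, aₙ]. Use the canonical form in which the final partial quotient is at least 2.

[11; 2, 11, 45, 1, 1, 1, 2]

96544 ÷ 8411 → quotient 11, remainder 4023
8411 ÷ 4023 → quotient 2, remainder 365
4023 ÷ 365 → quotient 11, remainder 8
365 ÷ 8 → quotient 45, remainder 5
8 ÷ 5 → quotient 1, remainder 3
5 ÷ 3 → quotient 1, remainder 2
3 ÷ 2 → quotient 1, remainder 1
2 ÷ 1 → quotient 2, remainder 0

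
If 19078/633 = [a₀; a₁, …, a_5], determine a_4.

⌊19078/633⌋ = 30, remainder 88
⌊633/88⌋ = 7, remainder 17
⌊88/17⌋ = 5, remainder 3
⌊17/3⌋ = 5, remainder 2
⌊3/2⌋ = 1, remainder 1

1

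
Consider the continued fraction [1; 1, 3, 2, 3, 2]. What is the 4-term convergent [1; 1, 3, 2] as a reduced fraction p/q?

16/9

a_0 = 1: 1/1
a_1 = 1: 2/1
a_2 = 3: 7/4
a_3 = 2: 16/9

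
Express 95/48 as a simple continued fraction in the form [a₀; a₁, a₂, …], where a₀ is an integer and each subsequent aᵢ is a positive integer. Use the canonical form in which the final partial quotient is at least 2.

⌊95/48⌋ = 1, remainder 47
⌊48/47⌋ = 1, remainder 1
⌊47/1⌋ = 47, remainder 0

[1; 1, 47]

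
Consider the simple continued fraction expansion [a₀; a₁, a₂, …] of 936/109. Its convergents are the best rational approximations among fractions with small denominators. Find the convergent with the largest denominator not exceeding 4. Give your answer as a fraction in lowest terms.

17/2

a_0 = 8: 8/1  (≤ bound)
a_1 = 1: 9/1  (≤ bound)
a_2 = 1: 17/2  (≤ bound)
a_3 = 2: 43/5  (> 4, stop)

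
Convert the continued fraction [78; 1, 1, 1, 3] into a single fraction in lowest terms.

Starting at the tail and folding back:
Start with 3.
1 + 1/(3/1) = 1 + 1/3 = 4/3
1 + 1/(4/3) = 1 + 3/4 = 7/4
1 + 1/(7/4) = 1 + 4/7 = 11/7
78 + 1/(11/7) = 78 + 7/11 = 865/11

865/11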